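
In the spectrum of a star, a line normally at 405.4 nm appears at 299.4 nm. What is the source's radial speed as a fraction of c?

0.294

λ'/λ₀ = 0.7385 < 1 (blueshift), so the source is approaching.
λ'/λ₀ = √((1 − β)/(1 + β)) for an approaching source ⇒ β = (1 − r²)/(1 + r²) with r = λ'/λ₀.
β = (1 − 0.5454)/(1 + 0.5454) ≈ 0.294.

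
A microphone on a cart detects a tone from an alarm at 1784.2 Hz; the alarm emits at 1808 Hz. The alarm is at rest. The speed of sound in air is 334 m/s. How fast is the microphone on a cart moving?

4.4 m/s

f' < f, so the microphone on a cart is receding.
f' = f · (v − v_o)/v ⇒ v_o = v · |f'/f − 1|.
v_o = 334 × |1784.2/1808 − 1| = 334 × 0.01316 ≈ 4.4 m/s.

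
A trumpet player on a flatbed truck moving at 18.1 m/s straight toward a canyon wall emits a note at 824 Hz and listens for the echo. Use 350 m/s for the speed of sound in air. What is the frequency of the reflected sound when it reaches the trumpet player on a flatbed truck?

The canyon wall receives the sound from a moving source: f₁ = f₀ · v/(v − v_e) = 824 × 350/331.9 ≈ 869 Hz.
On the return leg the trumpet player on a flatbed truck is a moving observer: f₂ = f₁ · (v + v_e)/v = 869 × 368.1/350 ≈ 914 Hz.

914 Hz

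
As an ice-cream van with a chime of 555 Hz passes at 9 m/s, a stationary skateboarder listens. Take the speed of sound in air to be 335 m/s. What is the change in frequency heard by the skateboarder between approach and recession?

29.8 Hz

Approaching: f₁ = f · v/(v − v_s) = 555 × 335/326 ≈ 570.3 Hz.
Receding: f₂ = f · v/(v + v_s) = 555 × 335/344 ≈ 540.5 Hz.
Drop: f₁ − f₂ = 2f·v·v_s/(v² − v_s²) = 2 × 555 × 335 × 9/(335² − 9²) ≈ 29.8 Hz.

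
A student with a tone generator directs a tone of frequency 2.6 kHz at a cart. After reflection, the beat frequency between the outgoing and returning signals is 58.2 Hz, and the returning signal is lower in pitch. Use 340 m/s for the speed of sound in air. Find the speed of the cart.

3.8 m/s

Double Doppler shift off a moving reflector: f₂ = f₀ · (v + u)/(v − u) (u > 0 toward emitter).
Returning signal is lower, so f₂ = f₀ − Δf = 2600 − 58.2 = 2541.8 Hz.
Rearranging, u = v · (f₂ − f₀)/(f₂ + f₀) = 340 × -58.2/5141.8 ≈ -3.8 m/s.
So the cart is moving at 3.8 m/s away from the emitter.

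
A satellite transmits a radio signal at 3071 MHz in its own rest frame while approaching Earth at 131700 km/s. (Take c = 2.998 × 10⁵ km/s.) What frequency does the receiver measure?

β = v/c = 131700/299800 = 0.4393.
Relativistic Doppler for frequency: f' = f₀ · √((1 + β)/(1 − β)).
f' = 3071 × √(1.4393/0.5607) = 3071 × 1.60216 ≈ 4920.2 MHz.

4920.2 MHz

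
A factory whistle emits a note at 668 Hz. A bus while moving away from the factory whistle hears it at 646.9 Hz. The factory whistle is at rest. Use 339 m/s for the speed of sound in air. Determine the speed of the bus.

10.7 m/s

f' = f · (v − v_o)/v ⇒ v_o = v · |f'/f − 1|.
v_o = 339 × |646.9/668 − 1| = 339 × 0.03159 ≈ 10.7 m/s.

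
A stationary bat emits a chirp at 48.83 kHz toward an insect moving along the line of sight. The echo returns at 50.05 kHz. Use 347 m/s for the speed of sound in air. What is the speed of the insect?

Double Doppler shift off a moving reflector: f₂ = f₀ · (v + u)/(v − u) (u > 0 toward emitter).
Rearranging, u = v · (f₂ − f₀)/(f₂ + f₀) = 347 × 1.22/98.88 ≈ 4.3 m/s.
So the insect is moving at 4.3 m/s toward the emitter.

4.3 m/s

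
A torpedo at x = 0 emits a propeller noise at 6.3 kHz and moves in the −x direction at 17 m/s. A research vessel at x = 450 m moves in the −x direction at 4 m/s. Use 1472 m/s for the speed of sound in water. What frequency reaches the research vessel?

6.24 kHz

The observer lies on the +x side, so the source is heading away from the observer and the observer is heading toward the source.
Both move, so f' = f · (v + v_o)/(v + v_s).
f' = 6.3 × (1472 + 4)/(1472 + 17) = 6.3 × 1476/1489 ≈ 6.24 kHz.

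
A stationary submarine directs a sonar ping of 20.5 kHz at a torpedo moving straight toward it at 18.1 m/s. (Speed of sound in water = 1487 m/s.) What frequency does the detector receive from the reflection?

At the torpedo (a moving observer), f₁ = f₀ · (v + u)/v = 20.5 × 1505.1/1487 ≈ 20.7 kHz.
On reflection it acts as a source moving toward the stationary detector: f₂ = f₁ · v/(v − u) = 20.7 × 1487/1468.9 ≈ 21.0 kHz.

21.0 kHz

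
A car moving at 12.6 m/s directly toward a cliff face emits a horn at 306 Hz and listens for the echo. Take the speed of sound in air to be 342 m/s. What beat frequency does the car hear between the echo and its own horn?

23.4 Hz

The cliff face receives the sound from a moving source: f₁ = f₀ · v/(v − v_e) = 306 × 342/329.4 ≈ 317.7 Hz.
On the return leg the car is a moving observer: f₂ = f₁ · (v + v_e)/v = 317.7 × 354.6/342 ≈ 329.4 Hz.
Beat against the emitted tone: |f₂ − f₀| = 2v_e·f₀/(v − v_e) = 2 × 12.6 × 306/329.4 ≈ 23.4 Hz.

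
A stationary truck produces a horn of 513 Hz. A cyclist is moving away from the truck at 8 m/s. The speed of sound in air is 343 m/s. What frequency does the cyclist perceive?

Moving observer, stationary source: f' = f · (v − v_o)/v.
f' = 513 × (343 − 8)/343 = 513 × 335/343 ≈ 501 Hz.

501 Hz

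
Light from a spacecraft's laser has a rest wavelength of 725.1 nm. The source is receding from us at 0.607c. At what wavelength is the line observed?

1466.3 nm

Relativistic Doppler for wavelength: λ' = λ₀ · √((1 + β)/(1 − β)).
λ' = 725.1 × √(1.6070/0.3930) = 725.1 × 2.02214 ≈ 1466.3 nm.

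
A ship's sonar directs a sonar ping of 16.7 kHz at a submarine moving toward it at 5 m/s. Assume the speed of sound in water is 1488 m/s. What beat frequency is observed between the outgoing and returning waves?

At the submarine (a moving observer), f₁ = f₀ · (v + u)/v = 16.7 × 1493/1488 ≈ 16.7561 kHz.
On reflection it acts as a source moving toward the stationary detector: f₂ = f₁ · v/(v − u) = 16.7561 × 1488/1483 ≈ 16.8126 kHz.
Equivalently f₂ = f₀ · (v + u)/(v − u).
Beat frequency (with f₀ = 16700 Hz): |f₂ − f₀| = 2u·f₀/(v − u) = 2 × 5 × 16700/1483 ≈ 113 Hz.

113 Hz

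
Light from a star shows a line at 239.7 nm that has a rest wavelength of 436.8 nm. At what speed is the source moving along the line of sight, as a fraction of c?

λ'/λ₀ = 0.5488 < 1 (blueshift), so the source is approaching.
λ'/λ₀ = √((1 − β)/(1 + β)) for an approaching source ⇒ β = (1 − r²)/(1 + r²) with r = λ'/λ₀.
β = (1 − 0.3011)/(1 + 0.3011) ≈ 0.537.

0.537c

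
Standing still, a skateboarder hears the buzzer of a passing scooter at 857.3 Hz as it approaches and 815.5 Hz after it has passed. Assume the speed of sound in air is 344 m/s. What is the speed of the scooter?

8.6 m/s

f₁/f₂ = (v + v_s)/(v − v_s), so v_s = v · (f₁ − f₂)/(f₁ + f₂).
v_s = 344 × (857.3 − 815.5)/(857.3 + 815.5) = 344 × 41.8/1672.8 ≈ 8.6 m/s.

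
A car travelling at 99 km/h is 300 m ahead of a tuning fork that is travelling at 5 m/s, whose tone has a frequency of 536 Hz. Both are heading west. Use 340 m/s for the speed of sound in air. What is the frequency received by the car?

99 km/h = 27.5 m/s.
The car is ahead, so the tuning fork is moving toward it while the car is moving away from the tuning fork.
With source approaching and observer receding, f' = f · (v − v_o)/(v − v_s).
f' = 536 × (340 − 27.5)/(340 − 5) = 536 × 312.5/335 ≈ 500 Hz.

500 Hz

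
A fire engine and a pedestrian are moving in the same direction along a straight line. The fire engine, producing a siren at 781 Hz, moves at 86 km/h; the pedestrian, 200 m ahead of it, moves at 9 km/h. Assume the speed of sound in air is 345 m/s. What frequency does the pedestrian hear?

833 Hz

86 km/h = 23.89 m/s; 9 km/h = 2.5 m/s.
The pedestrian is ahead, so the fire engine is moving toward it while the pedestrian is moving away from the fire engine.
Both move, so f' = f · (v − v_o)/(v − v_s).
f' = 781 × (345 − 2.5)/(345 − 23.89) = 781 × 342.5/321.11 ≈ 833 Hz.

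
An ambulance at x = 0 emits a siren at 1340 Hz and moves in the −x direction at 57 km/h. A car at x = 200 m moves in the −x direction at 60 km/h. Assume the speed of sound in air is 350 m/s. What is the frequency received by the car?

1343 Hz

57 km/h = 15.83 m/s; 60 km/h = 16.67 m/s.
The observer lies on the +x side, so the source is heading away from the observer and the observer is heading toward the source.
General Doppler shift: f' = f · (v + v_o)/(v + v_s).
f' = 1340 × (350 + 16.67)/(350 + 15.83) = 1340 × 366.67/365.83 ≈ 1343 Hz.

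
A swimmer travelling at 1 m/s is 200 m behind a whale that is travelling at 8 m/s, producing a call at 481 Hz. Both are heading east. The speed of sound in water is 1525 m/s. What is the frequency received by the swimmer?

The swimmer is behind, so the whale is moving away from it while the swimmer is moving toward the whale.
General Doppler shift: f' = f · (v + v_o)/(v + v_s).
f' = 481 × (1525 + 1)/(1525 + 8) = 481 × 1526/1533 ≈ 479 Hz.

479 Hz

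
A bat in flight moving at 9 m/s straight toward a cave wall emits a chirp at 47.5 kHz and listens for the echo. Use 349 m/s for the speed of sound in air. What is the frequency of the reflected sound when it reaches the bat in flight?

50.0 kHz

The cave wall receives the sound from a moving source: f₁ = f₀ · v/(v − v_e) = 47.5 × 349/340 ≈ 48.8 kHz.
On the return leg the bat in flight is a moving observer: f₂ = f₁ · (v + v_e)/v = 48.8 × 358/349 ≈ 50.0 kHz.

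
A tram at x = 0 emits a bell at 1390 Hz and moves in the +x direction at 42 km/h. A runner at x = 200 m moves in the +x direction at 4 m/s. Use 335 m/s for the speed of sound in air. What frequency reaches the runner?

42 km/h = 11.67 m/s.
The observer lies on the +x side, so the source is heading toward the observer and the observer is heading away from the source.
Both move, so f' = f · (v − v_o)/(v − v_s).
f' = 1390 × (335 − 4)/(335 − 11.67) = 1390 × 331/323.33 ≈ 1423 Hz.

1423 Hz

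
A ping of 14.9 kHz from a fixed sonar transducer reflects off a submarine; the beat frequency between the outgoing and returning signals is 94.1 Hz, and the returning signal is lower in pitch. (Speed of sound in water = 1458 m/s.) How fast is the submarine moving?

4.6 m/s

Double Doppler shift off a moving reflector: f₂ = f₀ · (v + u)/(v − u) (u > 0 toward emitter).
Returning signal is lower, so f₂ = f₀ − Δf = 14900 − 94.1 = 14805.9 Hz.
Rearranging, u = v · (f₂ − f₀)/(f₂ + f₀) = 1458 × -94.1/29705.9 ≈ -4.6 m/s.
So the submarine is moving at 4.6 m/s away from the emitter.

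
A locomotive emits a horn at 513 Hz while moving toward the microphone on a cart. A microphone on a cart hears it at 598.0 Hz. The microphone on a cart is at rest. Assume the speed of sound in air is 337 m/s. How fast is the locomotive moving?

f' = f · v/(v − v_s) ⇒ v_s = v · |1 − f/f'|.
v_s = 337 × |1 − 513/598.0| = 337 × 0.1421 ≈ 48 m/s.

48 m/s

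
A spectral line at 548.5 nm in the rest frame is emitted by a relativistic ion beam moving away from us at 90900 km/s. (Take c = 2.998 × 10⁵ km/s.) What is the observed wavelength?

750.1 nm

β = v/c = 90900/299800 = 0.3032.
Relativistic Doppler for wavelength: λ' = λ₀ · √((1 + β)/(1 − β)).
λ' = 548.5 × √(1.3032/0.6968) = 548.5 × 1.36758 ≈ 750.1 nm.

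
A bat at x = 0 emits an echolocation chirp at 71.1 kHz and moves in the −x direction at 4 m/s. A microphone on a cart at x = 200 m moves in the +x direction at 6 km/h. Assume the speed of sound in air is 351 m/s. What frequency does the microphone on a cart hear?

70.0 kHz

6 km/h = 1.667 m/s.
The observer lies on the +x side, so the source is heading away from the observer and the observer is heading away from the source.
Both move, so f' = f · (v − v_o)/(v + v_s).
f' = 71.1 × (351 − 1.667)/(351 + 4) = 71.1 × 349.33/355 ≈ 70.0 kHz.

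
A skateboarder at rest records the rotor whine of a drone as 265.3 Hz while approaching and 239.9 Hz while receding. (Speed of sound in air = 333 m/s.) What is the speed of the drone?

f₁/f₂ = (v + v_s)/(v − v_s), so v_s = v · (f₁ − f₂)/(f₁ + f₂).
v_s = 333 × (265.3 − 239.9)/(265.3 + 239.9) = 333 × 25.4/505.2 ≈ 16.7 m/s.

16.7 m/s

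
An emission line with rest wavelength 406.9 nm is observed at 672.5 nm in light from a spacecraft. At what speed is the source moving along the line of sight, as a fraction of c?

0.464

λ'/λ₀ = 1.6527 > 1 (redshift), so the source is receding.
λ'/λ₀ = √((1 + β)/(1 − β)) for a receding source ⇒ β = (r² − 1)/(r² + 1) with r = λ'/λ₀.
β = (2.7316 − 1)/(2.7316 + 1) ≈ 0.464.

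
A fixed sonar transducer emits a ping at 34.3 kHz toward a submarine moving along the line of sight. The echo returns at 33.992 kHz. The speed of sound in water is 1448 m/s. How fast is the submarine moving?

6.5 m/s

Double Doppler shift off a moving reflector: f₂ = f₀ · (v + u)/(v − u) (u > 0 toward emitter).
Rearranging, u = v · (f₂ − f₀)/(f₂ + f₀) = 1448 × -0.308/68.292 ≈ -6.5 m/s.
So the submarine is moving at 6.5 m/s away from the emitter.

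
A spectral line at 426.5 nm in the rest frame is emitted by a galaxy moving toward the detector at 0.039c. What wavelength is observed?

410.2 nm

Relativistic Doppler for wavelength: λ' = λ₀ · √((1 − β)/(1 + β)).
λ' = 426.5 × √(0.9610/1.0390) = 426.5 × 0.96173 ≈ 410.2 nm.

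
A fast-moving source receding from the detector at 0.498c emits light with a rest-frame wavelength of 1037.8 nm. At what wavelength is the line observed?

1792.7 nm

Relativistic Doppler for wavelength: λ' = λ₀ · √((1 + β)/(1 − β)).
λ' = 1037.8 × √(1.4980/0.5020) = 1037.8 × 1.72744 ≈ 1792.7 nm.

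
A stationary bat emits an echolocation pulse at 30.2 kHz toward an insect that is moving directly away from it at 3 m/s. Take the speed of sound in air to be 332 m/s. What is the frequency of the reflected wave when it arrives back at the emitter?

29.7 kHz

At the insect (a moving observer), f₁ = f₀ · (v − u)/v = 30.2 × 329/332 ≈ 29.9 kHz.
On reflection it acts as a source moving away from the stationary detector: f₂ = f₁ · v/(v + u) = 29.9 × 332/335 ≈ 29.7 kHz.
Equivalently f₂ = f₀ · (v − u)/(v + u).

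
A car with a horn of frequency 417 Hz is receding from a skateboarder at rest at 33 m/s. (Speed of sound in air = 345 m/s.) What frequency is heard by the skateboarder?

Only the source moves, away from the listener, so f' = f · v/(v + v_s).
f' = 417 × 345/(345 + 33) = 417 × 345/378 ≈ 381 Hz.

381 Hz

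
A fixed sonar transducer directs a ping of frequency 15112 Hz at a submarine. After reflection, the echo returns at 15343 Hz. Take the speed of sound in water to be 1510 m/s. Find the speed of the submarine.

11.5 m/s

Double Doppler shift off a moving reflector: f₂ = f₀ · (v + u)/(v − u) (u > 0 toward emitter).
Rearranging, u = v · (f₂ − f₀)/(f₂ + f₀) = 1510 × 231/30455 ≈ 11.5 m/s.
So the submarine is moving at 11.5 m/s toward the emitter.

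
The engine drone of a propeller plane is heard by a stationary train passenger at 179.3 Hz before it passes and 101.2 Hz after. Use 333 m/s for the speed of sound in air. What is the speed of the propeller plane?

f₁/f₂ = (v + v_s)/(v − v_s), so v_s = v · (f₁ − f₂)/(f₁ + f₂).
v_s = 333 × (179.3 − 101.2)/(179.3 + 101.2) = 333 × 78.1/280.5 ≈ 93 m/s.

93 m/s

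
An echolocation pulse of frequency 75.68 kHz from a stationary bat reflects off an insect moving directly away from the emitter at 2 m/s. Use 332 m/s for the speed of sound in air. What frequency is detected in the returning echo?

The insect first receives the wave as a moving observer: f₁ = f₀ · (v − u)/v = 75.68 × (332 − 2)/332 ≈ 75.2 kHz.
The reflection then acts as a moving source: f₂ = f₁ · v/(v + u) ≈ 74.8 kHz.
Equivalently f₂ = f₀ · (v − u)/(v + u).

74.8 kHz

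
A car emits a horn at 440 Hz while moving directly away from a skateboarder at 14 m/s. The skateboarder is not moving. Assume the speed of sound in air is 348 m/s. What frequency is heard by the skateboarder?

423 Hz

With the source moving away from a stationary observer, f' = f · v/(v + v_s).
f' = 440 × 348/(348 + 14) = 440 × 348/362 ≈ 423 Hz.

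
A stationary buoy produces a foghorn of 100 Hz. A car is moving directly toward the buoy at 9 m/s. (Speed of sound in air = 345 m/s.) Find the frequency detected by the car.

103 Hz

Only the observer moves, toward the source, so f' = f · (v + v_o)/v.
f' = 100 × (345 + 9)/345 = 100 × 354/345 ≈ 103 Hz.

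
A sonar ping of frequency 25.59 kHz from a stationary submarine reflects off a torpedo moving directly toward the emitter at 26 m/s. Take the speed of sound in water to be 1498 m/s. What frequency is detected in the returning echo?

The torpedo first receives the wave as a moving observer: f₁ = f₀ · (v + u)/v = 25.59 × (1498 + 26)/1498 ≈ 26.0 kHz.
The reflection then acts as a moving source: f₂ = f₁ · v/(v − u) ≈ 26.5 kHz.

26.5 kHz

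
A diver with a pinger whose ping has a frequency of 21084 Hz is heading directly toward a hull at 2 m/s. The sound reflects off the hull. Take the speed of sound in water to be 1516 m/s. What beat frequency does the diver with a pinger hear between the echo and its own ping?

55.7 Hz

The hull receives the sound from a moving source: f₁ = f₀ · v/(v − v_e) = 21084 × 1516/1514 ≈ 21111.9 Hz.
On the return leg the diver with a pinger is a moving observer: f₂ = f₁ · (v + v_e)/v = 21111.9 × 1518/1516 ≈ 21139.7 Hz.
Equivalently f₂ = f₀ · (v + v_e)/(v − v_e).
Beat against the emitted tone: |f₂ − f₀| = 2v_e·f₀/(v − v_e) = 2 × 2 × 21084/1514 ≈ 55.7 Hz.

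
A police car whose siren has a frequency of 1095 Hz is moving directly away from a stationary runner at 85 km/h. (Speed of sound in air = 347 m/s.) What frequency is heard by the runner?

1025 Hz

85 km/h = 23.61 m/s.
Moving source, stationary observer: f' = f · v/(v + v_s) since the source is receding.
f' = 1095 × 347/(347 + 23.61) = 1095 × 347/370.6 ≈ 1025 Hz.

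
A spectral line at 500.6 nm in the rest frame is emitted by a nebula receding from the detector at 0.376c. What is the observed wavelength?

Relativistic Doppler for wavelength: λ' = λ₀ · √((1 + β)/(1 − β)).
λ' = 500.6 × √(1.3760/0.6240) = 500.6 × 1.48497 ≈ 743.4 nm.

743.4 nm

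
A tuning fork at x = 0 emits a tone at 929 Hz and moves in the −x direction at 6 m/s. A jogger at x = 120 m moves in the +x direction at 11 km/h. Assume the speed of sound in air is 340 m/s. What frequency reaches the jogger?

11 km/h = 3.056 m/s.
The observer lies on the +x side, so the source is heading away from the observer and the observer is heading away from the source.
General Doppler shift: f' = f · (v − v_o)/(v + v_s).
f' = 929 × (340 − 3.056)/(340 + 6) = 929 × 336.94/346 ≈ 905 Hz.

905 Hz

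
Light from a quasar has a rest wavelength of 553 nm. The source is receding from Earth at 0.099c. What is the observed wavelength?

Relativistic Doppler for wavelength: λ' = λ₀ · √((1 + β)/(1 − β)).
λ' = 553 × √(1.0990/0.9010) = 553 × 1.10443 ≈ 610.7 nm.

610.7 nm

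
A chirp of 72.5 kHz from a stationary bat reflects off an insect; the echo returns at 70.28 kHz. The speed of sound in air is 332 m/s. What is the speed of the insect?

5.2 m/s

Double Doppler shift off a moving reflector: f₂ = f₀ · (v + u)/(v − u) (u > 0 toward emitter).
Rearranging, u = v · (f₂ − f₀)/(f₂ + f₀) = 332 × -2.22/142.78 ≈ -5.2 m/s.
So the insect is moving at 5.2 m/s away from the emitter.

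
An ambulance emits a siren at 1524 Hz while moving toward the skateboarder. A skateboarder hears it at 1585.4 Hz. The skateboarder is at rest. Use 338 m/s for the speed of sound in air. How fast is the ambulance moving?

f' = f · v/(v − v_s) ⇒ v_s = v · |1 − f/f'|.
v_s = 338 × |1 − 1524/1585.4| = 338 × 0.03873 ≈ 13.1 m/s.

13.1 m/s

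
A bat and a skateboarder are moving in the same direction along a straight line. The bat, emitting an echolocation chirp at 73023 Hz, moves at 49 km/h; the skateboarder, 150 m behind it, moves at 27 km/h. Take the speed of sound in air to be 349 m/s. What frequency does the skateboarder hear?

71792 Hz

49 km/h = 13.61 m/s; 27 km/h = 7.5 m/s.
The skateboarder is behind, so the bat is moving away from it while the skateboarder is moving toward the bat.
General Doppler shift: f' = f · (v + v_o)/(v + v_s).
f' = 73023 × (349 + 7.5)/(349 + 13.61) = 73023 × 356.5/362.61 ≈ 71792 Hz.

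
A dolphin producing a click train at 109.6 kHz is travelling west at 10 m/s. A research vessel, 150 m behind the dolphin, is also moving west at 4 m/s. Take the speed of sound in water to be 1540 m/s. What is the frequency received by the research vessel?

109.2 kHz

The research vessel is behind, so the dolphin is moving away from it while the research vessel is moving toward the dolphin.
With source receding and observer approaching, f' = f · (v + v_o)/(v + v_s).
f' = 109.6 × (1540 + 4)/(1540 + 10) = 109.6 × 1544/1550 ≈ 109.2 kHz.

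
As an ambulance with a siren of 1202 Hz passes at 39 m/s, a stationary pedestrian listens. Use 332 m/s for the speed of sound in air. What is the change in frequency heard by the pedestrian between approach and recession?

286 Hz

Approaching: f₁ = f · v/(v − v_s) = 1202 × 332/293 ≈ 1362 Hz.
Receding: f₂ = f · v/(v + v_s) = 1202 × 332/371 ≈ 1076 Hz.
Drop: f₁ − f₂ = 2f·v·v_s/(v² − v_s²) = 2 × 1202 × 332 × 39/(332² − 39²) ≈ 286 Hz.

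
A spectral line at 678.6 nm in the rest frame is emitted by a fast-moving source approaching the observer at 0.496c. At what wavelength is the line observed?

393.9 nm

Relativistic Doppler for wavelength: λ' = λ₀ · √((1 − β)/(1 + β)).
λ' = 678.6 × √(0.5040/1.4960) = 678.6 × 0.58043 ≈ 393.9 nm.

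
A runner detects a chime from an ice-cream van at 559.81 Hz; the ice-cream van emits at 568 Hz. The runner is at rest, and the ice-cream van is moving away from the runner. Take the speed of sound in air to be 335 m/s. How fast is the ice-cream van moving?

f' = f · v/(v + v_s) ⇒ v_s = v · |1 − f/f'|.
v_s = 335 × |1 − 568/559.81| = 335 × 0.01463 ≈ 4.9 m/s.

4.9 m/s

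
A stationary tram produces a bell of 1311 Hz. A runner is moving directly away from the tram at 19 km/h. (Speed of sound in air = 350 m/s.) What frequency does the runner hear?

19 km/h = 5.278 m/s.
Only the observer moves, away from the source, so f' = f · (v − v_o)/v.
f' = 1311 × (350 − 5.278)/350 = 1311 × 344.72/350 ≈ 1291 Hz.

1291 Hz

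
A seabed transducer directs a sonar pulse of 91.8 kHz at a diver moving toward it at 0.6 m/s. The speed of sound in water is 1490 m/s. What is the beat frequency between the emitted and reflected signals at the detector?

74 Hz

The diver first receives the wave as a moving observer: f₁ = f₀ · (v + u)/v = 91.8 × (1490 + 0.6)/1490 ≈ 91.8370 kHz.
On reflection it acts as a source moving toward the stationary detector: f₂ = f₁ · v/(v − u) = 91.8370 × 1490/1489.4 ≈ 91.8740 kHz.
Beat frequency (with f₀ = 91800 Hz): |f₂ − f₀| = 2u·f₀/(v − u) = 2 × 0.6 × 91800/1489.4 ≈ 74 Hz.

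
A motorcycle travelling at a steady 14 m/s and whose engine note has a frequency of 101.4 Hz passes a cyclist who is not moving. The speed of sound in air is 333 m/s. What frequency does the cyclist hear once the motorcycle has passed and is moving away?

Receding: f₂ = f · v/(v + v_s) = 101.4 × 333/347 ≈ 97 Hz.

97 Hz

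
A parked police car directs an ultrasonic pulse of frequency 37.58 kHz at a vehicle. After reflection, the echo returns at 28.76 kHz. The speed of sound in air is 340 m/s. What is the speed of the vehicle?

Double Doppler shift off a moving reflector: f₂ = f₀ · (v + u)/(v − u) (u > 0 toward emitter).
Rearranging, u = v · (f₂ − f₀)/(f₂ + f₀) = 340 × -8.82/66.34 ≈ -45 m/s.
So the vehicle is moving at 45 m/s away from the emitter.

45 m/s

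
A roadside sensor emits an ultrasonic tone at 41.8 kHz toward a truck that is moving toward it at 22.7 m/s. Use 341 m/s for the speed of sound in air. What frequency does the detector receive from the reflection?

47.8 kHz

At the truck (a moving observer), f₁ = f₀ · (v + u)/v = 41.8 × 363.7/341 ≈ 44.6 kHz.
The reflection then acts as a moving source: f₂ = f₁ · v/(v − u) ≈ 47.8 kHz.
Equivalently f₂ = f₀ · (v + u)/(v − u).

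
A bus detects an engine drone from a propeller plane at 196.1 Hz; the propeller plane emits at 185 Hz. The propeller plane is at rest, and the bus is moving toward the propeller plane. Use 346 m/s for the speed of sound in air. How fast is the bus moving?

f' = f · (v + v_o)/v ⇒ v_o = v · |f'/f − 1|.
v_o = 346 × |196.1/185 − 1| = 346 × 0.06 ≈ 20.8 m/s.

20.8 m/s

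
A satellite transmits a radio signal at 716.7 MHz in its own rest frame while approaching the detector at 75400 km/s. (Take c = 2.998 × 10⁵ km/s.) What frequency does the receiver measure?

926.7 MHz

β = v/c = 75400/299800 = 0.2515.
Relativistic Doppler for frequency: f' = f₀ · √((1 + β)/(1 − β)).
f' = 716.7 × √(1.2515/0.7485) = 716.7 × 1.29306 ≈ 926.7 MHz.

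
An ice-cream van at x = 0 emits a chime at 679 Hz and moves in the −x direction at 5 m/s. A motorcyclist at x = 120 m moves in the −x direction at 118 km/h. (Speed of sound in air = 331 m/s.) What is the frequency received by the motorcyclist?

118 km/h = 32.78 m/s.
The observer lies on the +x side, so the source is heading away from the observer and the observer is heading toward the source.
With source receding and observer approaching, f' = f · (v + v_o)/(v + v_s).
f' = 679 × (331 + 32.78)/(331 + 5) = 679 × 363.78/336 ≈ 735 Hz.

735 Hz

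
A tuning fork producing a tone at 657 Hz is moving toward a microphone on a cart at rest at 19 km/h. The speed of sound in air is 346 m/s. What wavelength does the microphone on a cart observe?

51.9 cm

19 km/h = 5.278 m/s.
Moving source, stationary observer: f' = f · v/(v − v_s) since the source is approaching.
f' = 657 × 346/(346 − 5.278) ≈ 667 Hz.
λ' = v/f' = 346/667.177 ≈ 51.9 cm.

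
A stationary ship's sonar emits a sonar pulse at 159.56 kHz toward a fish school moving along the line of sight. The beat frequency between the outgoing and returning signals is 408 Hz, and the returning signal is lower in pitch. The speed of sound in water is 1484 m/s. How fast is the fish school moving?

Double Doppler shift off a moving reflector: f₂ = f₀ · (v + u)/(v − u) (u > 0 toward emitter).
Returning signal is lower, so f₂ = f₀ − Δf = 159560 − 408 = 159152 Hz.
Rearranging, u = v · (f₂ − f₀)/(f₂ + f₀) = 1484 × -408/318712 ≈ -1.90 m/s.
So the fish school is moving at 1.90 m/s away from the emitter.

1.90 m/s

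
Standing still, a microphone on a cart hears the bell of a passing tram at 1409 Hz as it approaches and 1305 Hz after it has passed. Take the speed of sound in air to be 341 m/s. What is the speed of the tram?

13.1 m/s

f₁/f₂ = (v + v_s)/(v − v_s), so v_s = v · (f₁ − f₂)/(f₁ + f₂).
v_s = 341 × (1409 − 1305)/(1409 + 1305) = 341 × 104/2714 ≈ 13.1 m/s.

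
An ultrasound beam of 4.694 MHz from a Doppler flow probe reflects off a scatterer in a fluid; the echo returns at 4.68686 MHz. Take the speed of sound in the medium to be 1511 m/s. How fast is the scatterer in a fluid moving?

1.15 m/s

Double Doppler shift off a moving reflector: f₂ = f₀ · (v + u)/(v − u) (u > 0 toward emitter).
Rearranging, u = v · (f₂ − f₀)/(f₂ + f₀) = 1511 × -0.00714/9.38086 ≈ -1.15 m/s.
So the scatterer in a fluid is moving at 1.15 m/s away from the emitter.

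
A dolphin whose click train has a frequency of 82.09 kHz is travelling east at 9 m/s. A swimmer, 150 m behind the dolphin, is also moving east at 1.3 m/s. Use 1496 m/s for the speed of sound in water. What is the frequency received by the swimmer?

81.7 kHz

The swimmer is behind, so the dolphin is moving away from it while the swimmer is moving toward the dolphin.
Both move, so f' = f · (v + v_o)/(v + v_s).
f' = 82.09 × (1496 + 1.3)/(1496 + 9) = 82.09 × 1497.3/1505 ≈ 81.7 kHz.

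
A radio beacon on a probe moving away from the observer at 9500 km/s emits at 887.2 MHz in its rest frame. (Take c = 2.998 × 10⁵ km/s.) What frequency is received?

859.5 MHz

β = v/c = 9500/299800 = 0.0317.
Relativistic Doppler for frequency: f' = f₀ · √((1 − β)/(1 + β)).
f' = 887.2 × √(0.9683/1.0317) = 887.2 × 0.96880 ≈ 859.5 MHz.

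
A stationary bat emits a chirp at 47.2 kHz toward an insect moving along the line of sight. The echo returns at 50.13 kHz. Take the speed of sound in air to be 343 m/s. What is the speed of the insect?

10.3 m/s

Double Doppler shift off a moving reflector: f₂ = f₀ · (v + u)/(v − u) (u > 0 toward emitter).
Rearranging, u = v · (f₂ − f₀)/(f₂ + f₀) = 343 × 2.93/97.33 ≈ 10.3 m/s.
So the insect is moving at 10.3 m/s toward the emitter.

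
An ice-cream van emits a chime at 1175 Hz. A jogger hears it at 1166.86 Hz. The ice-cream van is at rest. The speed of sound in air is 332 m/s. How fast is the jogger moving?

2.30 m/s

f' < f, so the jogger is receding.
f' = f · (v − v_o)/v ⇒ v_o = v · |f'/f − 1|.
v_o = 332 × |1166.86/1175 − 1| = 332 × 0.006928 ≈ 2.30 m/s.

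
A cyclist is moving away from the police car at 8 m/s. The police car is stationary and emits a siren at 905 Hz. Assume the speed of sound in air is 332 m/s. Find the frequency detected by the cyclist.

883 Hz

Only the observer moves, away from the source, so f' = f · (v − v_o)/v.
f' = 905 × (332 − 8)/332 = 905 × 324/332 ≈ 883 Hz.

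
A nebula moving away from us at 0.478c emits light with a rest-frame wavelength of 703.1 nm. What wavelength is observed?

1183.1 nm

Relativistic Doppler for wavelength: λ' = λ₀ · √((1 + β)/(1 − β)).
λ' = 703.1 × √(1.4780/0.5220) = 703.1 × 1.68268 ≈ 1183.1 nm.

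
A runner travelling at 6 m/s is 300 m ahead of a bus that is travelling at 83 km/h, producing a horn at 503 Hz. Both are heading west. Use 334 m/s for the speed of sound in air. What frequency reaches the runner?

531 Hz

83 km/h = 23.06 m/s.
The runner is ahead, so the bus is moving toward it while the runner is moving away from the bus.
With source approaching and observer receding, f' = f · (v − v_o)/(v − v_s).
f' = 503 × (334 − 6)/(334 − 23.06) = 503 × 328/310.94 ≈ 531 Hz.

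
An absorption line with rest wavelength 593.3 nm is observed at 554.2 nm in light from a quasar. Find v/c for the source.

0.068

λ'/λ₀ = 0.9341 < 1 (blueshift), so the source is approaching.
λ'/λ₀ = √((1 − β)/(1 + β)) for an approaching source ⇒ β = (1 − r²)/(1 + r²) with r = λ'/λ₀.
β = (1 − 0.8725)/(1 + 0.8725) ≈ 0.068.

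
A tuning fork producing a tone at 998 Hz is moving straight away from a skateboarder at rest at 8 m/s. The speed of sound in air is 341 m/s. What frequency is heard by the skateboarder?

975 Hz

Only the source moves, away from the listener, so f' = f · v/(v + v_s).
f' = 998 × 341/(341 + 8) = 998 × 341/349 ≈ 975 Hz.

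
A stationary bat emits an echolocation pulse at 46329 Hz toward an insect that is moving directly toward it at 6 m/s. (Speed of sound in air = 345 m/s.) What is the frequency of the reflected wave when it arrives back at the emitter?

47969 Hz

The insect first receives the wave as a moving observer: f₁ = f₀ · (v + u)/v = 46329 × (345 + 6)/345 ≈ 47135 Hz.
The reflection then acts as a moving source: f₂ = f₁ · v/(v − u) ≈ 47969 Hz.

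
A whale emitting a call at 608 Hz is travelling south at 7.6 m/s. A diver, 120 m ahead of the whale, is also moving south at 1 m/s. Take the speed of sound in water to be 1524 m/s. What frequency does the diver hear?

611 Hz

The diver is ahead, so the whale is moving toward it while the diver is moving away from the whale.
Both move, so f' = f · (v − v_o)/(v − v_s).
f' = 608 × (1524 − 1)/(1524 − 7.6) = 608 × 1523/1516.4 ≈ 611 Hz.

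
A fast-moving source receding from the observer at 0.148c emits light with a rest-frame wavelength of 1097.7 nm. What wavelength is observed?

1274.2 nm

Relativistic Doppler for wavelength: λ' = λ₀ · √((1 + β)/(1 − β)).
λ' = 1097.7 × √(1.1480/0.8520) = 1097.7 × 1.16078 ≈ 1274.2 nm.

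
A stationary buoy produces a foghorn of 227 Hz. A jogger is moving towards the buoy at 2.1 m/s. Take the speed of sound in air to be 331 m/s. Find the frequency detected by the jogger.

228 Hz

Only the observer moves, toward the source, so f' = f · (v + v_o)/v.
f' = 227 × (331 + 2.1)/331 = 227 × 333.1/331 ≈ 228 Hz.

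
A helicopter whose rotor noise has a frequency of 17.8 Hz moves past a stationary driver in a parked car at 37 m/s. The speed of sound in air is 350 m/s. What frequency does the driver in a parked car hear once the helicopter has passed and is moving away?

16.1 Hz

Receding: f₂ = f · v/(v + v_s) = 17.8 × 350/387 ≈ 16.1 Hz.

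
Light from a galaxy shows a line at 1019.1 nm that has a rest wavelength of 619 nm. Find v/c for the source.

λ'/λ₀ = 1.6464 > 1 (redshift), so the source is receding.
λ'/λ₀ = √((1 + β)/(1 − β)) for a receding source ⇒ β = (r² − 1)/(r² + 1) with r = λ'/λ₀.
β = (2.7105 − 1)/(2.7105 + 1) ≈ 0.461.

0.461c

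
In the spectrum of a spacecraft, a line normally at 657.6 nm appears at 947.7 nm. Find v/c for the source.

λ'/λ₀ = 1.4411 > 1 (redshift), so the source is receding.
λ'/λ₀ = √((1 + β)/(1 − β)) for a receding source ⇒ β = (r² − 1)/(r² + 1) with r = λ'/λ₀.
β = (2.0769 − 1)/(2.0769 + 1) ≈ 0.350.

0.350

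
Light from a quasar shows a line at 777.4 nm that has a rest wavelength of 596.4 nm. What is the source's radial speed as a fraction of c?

λ'/λ₀ = 1.3035 > 1 (redshift), so the source is receding.
λ'/λ₀ = √((1 + β)/(1 − β)) for a receding source ⇒ β = (r² − 1)/(r² + 1) with r = λ'/λ₀.
β = (1.6991 − 1)/(1.6991 + 1) ≈ 0.259.

0.259c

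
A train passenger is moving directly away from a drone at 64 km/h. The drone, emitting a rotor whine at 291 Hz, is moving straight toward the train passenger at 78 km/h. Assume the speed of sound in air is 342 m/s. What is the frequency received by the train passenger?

295 Hz

78 km/h = 21.67 m/s; 64 km/h = 17.78 m/s.
With source approaching and observer receding, f' = f · (v − v_o)/(v − v_s).
f' = 291 × (342 − 17.78)/(342 − 21.67) = 291 × 324.22/320.33 ≈ 295 Hz.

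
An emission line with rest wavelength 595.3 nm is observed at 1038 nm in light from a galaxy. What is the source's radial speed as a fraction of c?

λ'/λ₀ = 1.7437 > 1 (redshift), so the source is receding.
λ'/λ₀ = √((1 + β)/(1 − β)) for a receding source ⇒ β = (r² − 1)/(r² + 1) with r = λ'/λ₀.
β = (3.0403 − 1)/(3.0403 + 1) ≈ 0.505.

0.505c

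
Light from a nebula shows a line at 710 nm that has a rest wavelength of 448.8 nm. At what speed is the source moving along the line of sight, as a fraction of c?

0.429c

λ'/λ₀ = 1.5820 > 1 (redshift), so the source is receding.
λ'/λ₀ = √((1 + β)/(1 − β)) for a receding source ⇒ β = (r² − 1)/(r² + 1) with r = λ'/λ₀.
β = (2.5027 − 1)/(2.5027 + 1) ≈ 0.429.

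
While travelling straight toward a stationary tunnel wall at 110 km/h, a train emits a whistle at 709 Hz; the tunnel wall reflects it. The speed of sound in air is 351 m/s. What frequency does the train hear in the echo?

110 km/h = 30.56 m/s.
The tunnel wall receives the sound from a moving source: f₁ = f₀ · v/(v − v_e) = 709 × 351/320.44 ≈ 777 Hz.
On the return leg the train is a moving observer: f₂ = f₁ · (v + v_e)/v = 777 × 381.56/351 ≈ 844 Hz.
Equivalently f₂ = f₀ · (v + v_e)/(v − v_e).

844 Hz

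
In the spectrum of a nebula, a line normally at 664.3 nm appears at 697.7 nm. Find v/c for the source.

λ'/λ₀ = 1.0503 > 1 (redshift), so the source is receding.
λ'/λ₀ = √((1 + β)/(1 − β)) for a receding source ⇒ β = (r² − 1)/(r² + 1) with r = λ'/λ₀.
β = (1.1031 − 1)/(1.1031 + 1) ≈ 0.049.

0.049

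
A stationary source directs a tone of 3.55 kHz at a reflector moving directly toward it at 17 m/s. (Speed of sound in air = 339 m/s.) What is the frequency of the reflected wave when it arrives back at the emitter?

At the reflector (a moving observer), f₁ = f₀ · (v + u)/v = 3.55 × 356/339 ≈ 3.73 kHz.
The reflection then acts as a moving source: f₂ = f₁ · v/(v − u) ≈ 3.92 kHz.
Equivalently f₂ = f₀ · (v + u)/(v − u).

3.92 kHz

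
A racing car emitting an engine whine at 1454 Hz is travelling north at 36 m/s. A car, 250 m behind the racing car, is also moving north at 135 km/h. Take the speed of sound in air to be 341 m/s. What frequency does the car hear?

1460 Hz

135 km/h = 37.5 m/s.
The car is behind, so the racing car is moving away from it while the car is moving toward the racing car.
General Doppler shift: f' = f · (v + v_o)/(v + v_s).
f' = 1454 × (341 + 37.5)/(341 + 36) = 1454 × 378.5/377 ≈ 1460 Hz.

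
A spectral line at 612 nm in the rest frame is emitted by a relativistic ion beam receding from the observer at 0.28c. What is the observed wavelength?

Relativistic Doppler for wavelength: λ' = λ₀ · √((1 + β)/(1 − β)).
λ' = 612 × √(1.2800/0.7200) = 612 × 1.33333 ≈ 816.0 nm.

816.0 nm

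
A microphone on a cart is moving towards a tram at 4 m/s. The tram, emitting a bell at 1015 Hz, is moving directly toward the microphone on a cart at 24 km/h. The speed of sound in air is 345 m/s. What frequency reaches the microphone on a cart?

1047 Hz

24 km/h = 6.667 m/s.
Both move, so f' = f · (v + v_o)/(v − v_s).
f' = 1015 × (345 + 4)/(345 − 6.667) = 1015 × 349/338.33 ≈ 1047 Hz.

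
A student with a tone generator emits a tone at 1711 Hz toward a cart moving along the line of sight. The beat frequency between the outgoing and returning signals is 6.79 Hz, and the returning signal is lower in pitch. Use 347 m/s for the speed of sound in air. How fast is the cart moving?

0.69 m/s

Double Doppler shift off a moving reflector: f₂ = f₀ · (v + u)/(v − u) (u > 0 toward emitter).
Returning signal is lower, so f₂ = f₀ − Δf = 1711 − 6.79 = 1704.21 Hz.
Rearranging, u = v · (f₂ − f₀)/(f₂ + f₀) = 347 × -6.79/3415.21 ≈ -0.69 m/s.
So the cart is moving at 0.69 m/s away from the emitter.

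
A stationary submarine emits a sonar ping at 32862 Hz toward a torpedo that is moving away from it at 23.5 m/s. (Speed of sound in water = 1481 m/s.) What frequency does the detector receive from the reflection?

31835 Hz

The torpedo first receives the wave as a moving observer: f₁ = f₀ · (v − u)/v = 32862 × (1481 − 23.5)/1481 ≈ 32341 Hz.
The reflection then acts as a moving source: f₂ = f₁ · v/(v + u) ≈ 31835 Hz.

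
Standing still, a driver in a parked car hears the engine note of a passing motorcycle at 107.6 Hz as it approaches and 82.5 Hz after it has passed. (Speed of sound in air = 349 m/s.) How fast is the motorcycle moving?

46 m/s

f₁/f₂ = (v + v_s)/(v − v_s), so v_s = v · (f₁ − f₂)/(f₁ + f₂).
v_s = 349 × (107.6 − 82.5)/(107.6 + 82.5) = 349 × 25.1/190.1 ≈ 46 m/s.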